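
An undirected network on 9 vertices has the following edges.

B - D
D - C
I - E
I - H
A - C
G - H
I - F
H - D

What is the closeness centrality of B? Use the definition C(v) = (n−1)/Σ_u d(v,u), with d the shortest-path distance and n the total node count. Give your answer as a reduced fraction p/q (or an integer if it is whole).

4/11

Distances from B: A:3, C:2, D:1, E:4, F:4, G:3, H:2, I:3. Sum = 22.
n = 9, so closeness = 8/22 = 4/11.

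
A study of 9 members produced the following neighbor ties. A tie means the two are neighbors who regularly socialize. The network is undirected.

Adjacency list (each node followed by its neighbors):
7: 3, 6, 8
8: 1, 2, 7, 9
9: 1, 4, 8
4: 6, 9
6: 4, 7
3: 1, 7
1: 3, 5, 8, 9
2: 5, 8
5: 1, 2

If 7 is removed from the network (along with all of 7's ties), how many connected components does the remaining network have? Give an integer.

7's neighbors (3, 6, and 8) remain reachable from one another through other ties, so the rest of the network stays in one piece.

1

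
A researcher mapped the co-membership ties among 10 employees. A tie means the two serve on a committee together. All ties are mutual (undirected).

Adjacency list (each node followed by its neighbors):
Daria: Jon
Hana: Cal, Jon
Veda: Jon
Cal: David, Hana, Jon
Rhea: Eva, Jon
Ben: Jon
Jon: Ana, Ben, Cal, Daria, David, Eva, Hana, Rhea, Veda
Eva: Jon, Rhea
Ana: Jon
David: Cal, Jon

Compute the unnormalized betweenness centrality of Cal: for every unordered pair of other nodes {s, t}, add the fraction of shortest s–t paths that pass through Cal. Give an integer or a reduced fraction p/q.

1/2

Pairs whose geodesics pass through Cal — David–Hana: 1/2.
All other pairs contribute 0.
Summing the contributions gives betweenness(Cal) = 1/2.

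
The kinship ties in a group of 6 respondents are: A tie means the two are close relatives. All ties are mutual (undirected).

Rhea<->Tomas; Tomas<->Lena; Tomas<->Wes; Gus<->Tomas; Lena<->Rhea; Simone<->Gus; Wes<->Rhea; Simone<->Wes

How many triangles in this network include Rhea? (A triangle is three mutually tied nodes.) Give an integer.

Rhea's neighbors: Lena, Tomas, and Wes.
Neighbor pairs that are themselves tied: Rhea–Lena–Tomas; Rhea–Tomas–Wes. Each forms one triangle with Rhea, for 2 in total.

2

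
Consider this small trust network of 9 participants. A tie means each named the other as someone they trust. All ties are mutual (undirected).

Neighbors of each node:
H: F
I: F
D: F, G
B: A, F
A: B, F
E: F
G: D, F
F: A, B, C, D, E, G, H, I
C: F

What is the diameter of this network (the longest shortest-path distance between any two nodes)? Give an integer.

2

Eccentricity of each node (its greatest distance to any other): A:2, B:2, C:2, D:2, E:2, F:1, G:2, H:2, I:2.
The maximum eccentricity is 2, realized for instance by the pair G–E via G – F – E. So the diameter is 2.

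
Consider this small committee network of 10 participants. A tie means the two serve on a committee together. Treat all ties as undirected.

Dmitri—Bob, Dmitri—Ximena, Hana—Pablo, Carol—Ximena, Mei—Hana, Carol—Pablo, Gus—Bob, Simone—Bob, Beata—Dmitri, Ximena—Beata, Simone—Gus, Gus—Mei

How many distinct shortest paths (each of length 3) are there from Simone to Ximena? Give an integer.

The shortest distance is 3, and the only length-3 path is Simone–Bob–Dmitri–Ximena. So there is exactly 1 shortest path.

1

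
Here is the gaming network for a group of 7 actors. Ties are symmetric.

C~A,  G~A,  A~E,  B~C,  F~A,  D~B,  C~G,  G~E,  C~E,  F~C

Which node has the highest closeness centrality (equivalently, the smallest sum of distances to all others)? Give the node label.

C

Farness (sum of distances to all others) for each node — A:9, B:10, C:7, D:15, E:10, F:11, G:10.
The smallest farness is 7, for C, so C has the highest closeness.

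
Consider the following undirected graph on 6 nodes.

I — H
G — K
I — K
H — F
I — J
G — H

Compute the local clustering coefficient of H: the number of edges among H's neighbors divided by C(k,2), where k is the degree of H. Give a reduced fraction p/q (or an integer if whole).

H's neighbors: F, G, and I (k = 3).
Possible neighbor pairs: C(3,2) = 3. Edges among them: none → e = 0.
Clustering(H) = 0/3 = 0.

0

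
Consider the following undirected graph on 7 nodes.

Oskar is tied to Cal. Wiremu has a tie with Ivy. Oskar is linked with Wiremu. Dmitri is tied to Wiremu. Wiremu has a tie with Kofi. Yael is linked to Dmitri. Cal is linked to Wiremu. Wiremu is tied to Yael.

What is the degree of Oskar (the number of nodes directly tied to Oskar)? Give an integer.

2

Oskar is directly tied to Cal and Wiremu. That is 2 neighbors, so the degree of Oskar is 2.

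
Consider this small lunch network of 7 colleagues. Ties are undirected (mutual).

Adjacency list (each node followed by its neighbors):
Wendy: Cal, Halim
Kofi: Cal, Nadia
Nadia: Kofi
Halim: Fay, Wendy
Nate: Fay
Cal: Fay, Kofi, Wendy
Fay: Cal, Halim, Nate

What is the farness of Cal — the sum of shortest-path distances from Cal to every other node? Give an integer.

Distances from Cal: Fay:1, Halim:2, Kofi:1, Nadia:2, Nate:2, Wendy:1.
Sum = 1 + 2 + 1 + 2 + 2 + 1 = 9.

9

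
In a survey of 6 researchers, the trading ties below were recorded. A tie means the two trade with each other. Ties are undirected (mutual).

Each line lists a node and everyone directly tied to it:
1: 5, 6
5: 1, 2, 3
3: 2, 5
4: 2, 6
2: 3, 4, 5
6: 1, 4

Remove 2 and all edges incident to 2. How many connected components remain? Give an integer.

2's neighbors (3, 4, and 5) remain reachable from one another through other ties, so the rest of the network stays in one piece.

1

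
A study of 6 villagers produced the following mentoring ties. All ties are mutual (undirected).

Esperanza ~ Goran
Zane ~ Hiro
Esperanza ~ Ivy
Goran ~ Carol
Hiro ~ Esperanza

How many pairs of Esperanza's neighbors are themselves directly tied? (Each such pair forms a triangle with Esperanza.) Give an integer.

0

Esperanza's neighbors are Goran, Hiro, and Ivy, but none of them are tied to each other, so no triangle contains Esperanza.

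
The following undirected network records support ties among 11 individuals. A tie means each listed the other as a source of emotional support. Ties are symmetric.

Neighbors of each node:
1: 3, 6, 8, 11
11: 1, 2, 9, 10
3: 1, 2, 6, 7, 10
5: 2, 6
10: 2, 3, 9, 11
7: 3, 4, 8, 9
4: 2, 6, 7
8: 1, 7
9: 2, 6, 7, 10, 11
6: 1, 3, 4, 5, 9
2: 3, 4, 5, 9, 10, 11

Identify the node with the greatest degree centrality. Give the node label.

2

Degrees — 1:4, 2:6, 3:5, 4:3, 5:2, 6:5, 7:4, 8:2, 9:5, 10:4, 11:4.
The maximum is 6, attained only by 2.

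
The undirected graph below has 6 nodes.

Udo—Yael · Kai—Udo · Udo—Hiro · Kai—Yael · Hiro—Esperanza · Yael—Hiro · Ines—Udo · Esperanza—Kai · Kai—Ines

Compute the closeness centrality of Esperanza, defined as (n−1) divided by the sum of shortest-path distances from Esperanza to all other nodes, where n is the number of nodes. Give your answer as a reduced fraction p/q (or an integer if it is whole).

Distances from Esperanza: Hiro:1, Ines:2, Kai:1, Udo:2, Yael:2. Sum = 8.
n = 6, so closeness = 5/8.

5/8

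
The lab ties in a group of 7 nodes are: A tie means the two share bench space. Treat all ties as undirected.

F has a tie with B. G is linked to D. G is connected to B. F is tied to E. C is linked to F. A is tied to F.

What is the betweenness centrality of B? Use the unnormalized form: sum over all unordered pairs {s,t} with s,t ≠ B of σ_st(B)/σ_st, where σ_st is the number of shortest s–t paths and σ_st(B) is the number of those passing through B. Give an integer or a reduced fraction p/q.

8

Pairs whose geodesics pass through B — E–D: 1; E–G: 1; A–D: 1; A–G: 1; F–D: 1; F–G: 1; D–C: 1; C–G: 1.
All other pairs contribute 0.
Summing the contributions gives betweenness(B) = 8.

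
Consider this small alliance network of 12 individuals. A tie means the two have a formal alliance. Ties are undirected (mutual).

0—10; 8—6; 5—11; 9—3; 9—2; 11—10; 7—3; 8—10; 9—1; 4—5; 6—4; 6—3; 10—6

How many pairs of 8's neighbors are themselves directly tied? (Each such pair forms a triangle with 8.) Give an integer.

8's neighbors: 6 and 10.
Neighbor pairs that are themselves tied: 8–6–10. Each forms one triangle with 8, for 1 in total.

1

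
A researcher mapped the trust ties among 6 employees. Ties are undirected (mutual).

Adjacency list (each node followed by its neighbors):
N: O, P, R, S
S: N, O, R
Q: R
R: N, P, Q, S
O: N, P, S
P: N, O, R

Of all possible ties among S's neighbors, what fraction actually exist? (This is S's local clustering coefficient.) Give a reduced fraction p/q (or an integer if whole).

2/3

S's neighbors: N, O, and R (k = 3).
Possible neighbor pairs: C(3,2) = 3. Edges among them: N–O, N–R → e = 2.
Clustering(S) = 2/3.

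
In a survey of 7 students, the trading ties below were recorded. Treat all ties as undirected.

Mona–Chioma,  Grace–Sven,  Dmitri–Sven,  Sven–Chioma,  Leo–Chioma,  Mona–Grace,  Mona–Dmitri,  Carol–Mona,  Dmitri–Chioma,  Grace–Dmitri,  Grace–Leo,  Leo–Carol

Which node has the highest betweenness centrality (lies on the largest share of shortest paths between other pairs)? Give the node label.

Unnormalized betweenness of each node: Carol:1/3, Chioma:31/15, Dmitri:47/60, Grace:31/15, Leo:33/20, Mona:57/20, Sven:1/4.
Mona has the largest value, 57/20, making it the main broker — the node through which the most shortest paths run.

Mona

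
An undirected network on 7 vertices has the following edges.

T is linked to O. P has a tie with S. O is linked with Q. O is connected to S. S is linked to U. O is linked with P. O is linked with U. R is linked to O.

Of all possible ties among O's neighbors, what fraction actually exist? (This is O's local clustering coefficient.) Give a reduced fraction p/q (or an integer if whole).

O's neighbors: P, Q, R, S, T, and U (k = 6).
Possible neighbor pairs: C(6,2) = 15. Edges among them: P–S, S–U → e = 2.
Clustering(O) = 2/15.

2/15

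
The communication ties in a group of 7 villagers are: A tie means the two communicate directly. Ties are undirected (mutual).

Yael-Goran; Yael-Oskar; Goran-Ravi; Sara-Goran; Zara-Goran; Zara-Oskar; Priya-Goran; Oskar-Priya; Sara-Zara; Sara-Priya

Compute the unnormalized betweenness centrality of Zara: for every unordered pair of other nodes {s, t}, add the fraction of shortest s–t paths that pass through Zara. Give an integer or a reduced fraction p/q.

Pairs whose geodesics pass through Zara — Ravi–Oskar: 1/3; Sara–Oskar: 1/2; Goran–Oskar: 1/3.
All other pairs contribute 0.
Summing the contributions gives betweenness(Zara) = 7/6.

7/6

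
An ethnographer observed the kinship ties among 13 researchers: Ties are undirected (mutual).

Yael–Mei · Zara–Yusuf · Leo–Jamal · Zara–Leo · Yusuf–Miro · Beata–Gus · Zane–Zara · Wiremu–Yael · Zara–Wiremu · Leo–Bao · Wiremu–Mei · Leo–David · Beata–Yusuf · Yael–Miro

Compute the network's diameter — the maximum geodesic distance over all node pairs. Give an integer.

Eccentricity of each node (its greatest distance to any other): Bao:5, Beata:4, David:5, Gus:5, Jamal:5, Leo:4, Mei:5, Miro:4, Wiremu:4, Yael:4, Yusuf:3, Zane:4, Zara:3.
The maximum eccentricity is 5, realized for instance by the pair Gus–Jamal via Gus – Beata – Yusuf – Zara – Leo – Jamal. So the diameter is 5.

5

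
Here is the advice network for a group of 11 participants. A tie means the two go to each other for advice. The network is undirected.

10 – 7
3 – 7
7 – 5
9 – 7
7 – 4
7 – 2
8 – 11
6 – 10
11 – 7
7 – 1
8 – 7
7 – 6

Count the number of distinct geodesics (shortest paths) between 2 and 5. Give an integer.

The shortest distance is 2, and the only length-2 path is 2–7–5. So there is exactly 1 shortest path.

1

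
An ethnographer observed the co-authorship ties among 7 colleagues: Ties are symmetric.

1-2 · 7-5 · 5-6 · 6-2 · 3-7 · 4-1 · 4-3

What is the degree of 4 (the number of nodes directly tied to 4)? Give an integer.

4 is directly tied to 1 and 3. That is 2 neighbors, so the degree of 4 is 2.

2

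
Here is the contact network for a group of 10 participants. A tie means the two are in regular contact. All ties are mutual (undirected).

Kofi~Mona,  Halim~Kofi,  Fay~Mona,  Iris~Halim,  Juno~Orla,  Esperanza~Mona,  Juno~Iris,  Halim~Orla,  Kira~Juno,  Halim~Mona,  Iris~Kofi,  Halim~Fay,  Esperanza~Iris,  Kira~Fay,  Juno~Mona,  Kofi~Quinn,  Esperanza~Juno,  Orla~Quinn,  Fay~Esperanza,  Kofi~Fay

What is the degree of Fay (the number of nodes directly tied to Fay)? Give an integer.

5

Fay is directly tied to Esperanza, Halim, Kira, Kofi, and Mona. That is 5 neighbors, so the degree of Fay is 5.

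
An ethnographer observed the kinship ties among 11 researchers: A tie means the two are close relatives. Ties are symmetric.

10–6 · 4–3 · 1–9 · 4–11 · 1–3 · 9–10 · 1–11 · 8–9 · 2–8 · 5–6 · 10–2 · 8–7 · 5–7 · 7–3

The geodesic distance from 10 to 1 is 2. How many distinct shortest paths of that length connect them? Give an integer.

1

The shortest distance is 2, and the only length-2 path is 10–9–1. So there is exactly 1 shortest path.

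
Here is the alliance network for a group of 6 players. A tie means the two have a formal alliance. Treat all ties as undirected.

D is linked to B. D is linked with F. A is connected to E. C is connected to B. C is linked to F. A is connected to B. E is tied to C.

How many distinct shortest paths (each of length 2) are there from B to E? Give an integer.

2

The shortest distance is 2. The length-2 paths are: B–A–E; B–C–E.
That gives 2 distinct shortest paths.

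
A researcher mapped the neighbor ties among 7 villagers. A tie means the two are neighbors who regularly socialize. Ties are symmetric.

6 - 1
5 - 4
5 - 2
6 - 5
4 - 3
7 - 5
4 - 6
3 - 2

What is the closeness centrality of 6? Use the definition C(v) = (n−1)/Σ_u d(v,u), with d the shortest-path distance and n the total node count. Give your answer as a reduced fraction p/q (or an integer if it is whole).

Distances from 6: 1:1, 2:2, 3:2, 4:1, 5:1, 7:2. Sum = 9.
n = 7, so closeness = 6/9 = 2/3.

2/3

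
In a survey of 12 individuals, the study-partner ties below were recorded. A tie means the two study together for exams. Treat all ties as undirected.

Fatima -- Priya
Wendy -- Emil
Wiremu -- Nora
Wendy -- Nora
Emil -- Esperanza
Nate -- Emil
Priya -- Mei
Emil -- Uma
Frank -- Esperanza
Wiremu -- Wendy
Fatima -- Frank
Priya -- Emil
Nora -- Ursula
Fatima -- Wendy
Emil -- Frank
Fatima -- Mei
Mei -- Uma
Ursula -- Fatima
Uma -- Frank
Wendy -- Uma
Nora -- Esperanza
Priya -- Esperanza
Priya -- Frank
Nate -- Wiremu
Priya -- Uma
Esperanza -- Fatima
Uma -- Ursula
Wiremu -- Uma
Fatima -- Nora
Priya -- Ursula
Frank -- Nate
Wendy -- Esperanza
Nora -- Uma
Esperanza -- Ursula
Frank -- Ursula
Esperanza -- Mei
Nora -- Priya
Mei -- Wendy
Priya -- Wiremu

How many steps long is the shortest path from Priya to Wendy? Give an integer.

One shortest route is Priya – Mei – Wendy, which uses 2 edges, and Priya and Wendy are not directly tied, so nothing shorter exists. So d(Priya,Wendy) = 2.

2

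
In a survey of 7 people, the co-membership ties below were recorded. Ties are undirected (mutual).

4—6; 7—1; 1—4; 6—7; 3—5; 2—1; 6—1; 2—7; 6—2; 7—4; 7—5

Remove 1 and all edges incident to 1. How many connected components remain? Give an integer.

1

1's neighbors (2, 4, 6, and 7) remain reachable from one another through other ties, so the rest of the network stays in one piece.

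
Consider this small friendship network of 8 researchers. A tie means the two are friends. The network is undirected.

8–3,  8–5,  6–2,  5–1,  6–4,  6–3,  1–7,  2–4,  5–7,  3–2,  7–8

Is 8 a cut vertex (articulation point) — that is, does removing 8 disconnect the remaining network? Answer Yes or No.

Removing 8 leaves {1, 5, and 7} with no path to {2, 3, 4, and 6}, so the network splits into 2 components. 8 is a cut vertex.

Yes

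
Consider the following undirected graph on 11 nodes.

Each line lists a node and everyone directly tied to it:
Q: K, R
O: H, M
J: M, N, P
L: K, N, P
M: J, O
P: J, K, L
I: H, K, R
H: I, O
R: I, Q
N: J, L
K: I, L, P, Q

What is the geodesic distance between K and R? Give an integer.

One shortest route is K – I – R, which uses 2 edges, and K and R are not directly tied, so nothing shorter exists. So d(K,R) = 2.

2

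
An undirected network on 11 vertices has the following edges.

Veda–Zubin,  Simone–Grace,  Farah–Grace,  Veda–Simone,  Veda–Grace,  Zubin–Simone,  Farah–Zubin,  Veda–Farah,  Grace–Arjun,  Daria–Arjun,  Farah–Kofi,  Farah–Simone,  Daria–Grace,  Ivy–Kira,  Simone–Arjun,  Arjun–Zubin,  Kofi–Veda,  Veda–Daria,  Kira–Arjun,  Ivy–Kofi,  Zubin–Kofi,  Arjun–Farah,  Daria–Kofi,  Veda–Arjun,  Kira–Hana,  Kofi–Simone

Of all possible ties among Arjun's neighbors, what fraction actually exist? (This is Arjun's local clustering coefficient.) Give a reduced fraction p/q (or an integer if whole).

11/21

Arjun's neighbors: Daria, Farah, Grace, Kira, Simone, Veda, and Zubin (k = 7).
Possible neighbor pairs: C(7,2) = 21. Edges among them: Daria–Grace, Daria–Veda, Farah–Grace, Farah–Simone, Farah–Veda, Farah–Zubin, Grace–Simone, Grace–Veda, Simone–Veda, Simone–Zubin, Veda–Zubin → e = 11.
Clustering(Arjun) = 11/21.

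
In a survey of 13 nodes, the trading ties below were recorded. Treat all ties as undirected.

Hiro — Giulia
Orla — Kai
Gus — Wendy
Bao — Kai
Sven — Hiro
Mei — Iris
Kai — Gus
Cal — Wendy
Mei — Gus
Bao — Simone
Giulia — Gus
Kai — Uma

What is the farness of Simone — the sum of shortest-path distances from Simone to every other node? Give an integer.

45

Distances from Simone: Bao:1, Cal:5, Giulia:4, Gus:3, Hiro:5, Iris:5, Kai:2, Mei:4, Orla:3, Sven:6, Uma:3, Wendy:4.
Sum = 1 + 5 + 4 + 3 + 5 + 5 + 2 + 4 + 3 + 6 + 3 + 4 = 45.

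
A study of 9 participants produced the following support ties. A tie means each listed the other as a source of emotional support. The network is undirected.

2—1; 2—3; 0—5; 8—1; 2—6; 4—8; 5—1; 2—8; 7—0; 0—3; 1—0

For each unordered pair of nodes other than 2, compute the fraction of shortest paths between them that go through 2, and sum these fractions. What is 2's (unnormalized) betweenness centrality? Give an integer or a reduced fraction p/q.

19/2

Pairs whose geodesics pass through 2 — 7–6: 2/2; 6–1: 1; 6–3: 1; 6–4: 1; 6–5: 1; 6–8: 1; 6–0: 2/2; 1–3: 1/2; 3–4: 1; 3–8: 1.
All other pairs contribute 0.
Summing the contributions gives betweenness(2) = 19/2.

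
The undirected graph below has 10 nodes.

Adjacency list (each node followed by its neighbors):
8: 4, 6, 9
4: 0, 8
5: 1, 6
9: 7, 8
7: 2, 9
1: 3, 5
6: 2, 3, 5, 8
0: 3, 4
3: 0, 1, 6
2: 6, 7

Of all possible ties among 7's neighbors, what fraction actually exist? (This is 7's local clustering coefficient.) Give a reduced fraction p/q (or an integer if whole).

0

7's neighbors: 2 and 9 (k = 2).
Possible neighbor pairs: C(2,2) = 1. Edges among them: none → e = 0.
Clustering(7) = 0/1.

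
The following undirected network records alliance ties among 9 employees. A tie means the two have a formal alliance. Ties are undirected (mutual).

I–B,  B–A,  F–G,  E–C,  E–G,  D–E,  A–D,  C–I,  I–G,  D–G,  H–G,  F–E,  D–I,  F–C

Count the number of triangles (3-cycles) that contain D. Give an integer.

D's neighbors: A, E, G, and I.
Neighbor pairs that are themselves tied: D–E–G; D–G–I. Each forms one triangle with D, for 2 in total.

2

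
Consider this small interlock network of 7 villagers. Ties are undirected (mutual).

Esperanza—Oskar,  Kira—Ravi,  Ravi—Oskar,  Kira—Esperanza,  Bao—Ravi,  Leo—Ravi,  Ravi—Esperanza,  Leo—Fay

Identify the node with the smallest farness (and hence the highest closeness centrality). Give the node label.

Farness (sum of distances to all others) for each node — Bao:12, Esperanza:10, Fay:15, Kira:11, Leo:10, Oskar:11, Ravi:7.
The smallest farness is 7, for Ravi, so Ravi has the highest closeness.

Ravi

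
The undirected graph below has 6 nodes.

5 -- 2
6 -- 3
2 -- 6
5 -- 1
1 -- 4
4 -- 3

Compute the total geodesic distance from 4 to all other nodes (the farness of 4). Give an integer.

Distances from 4: 1:1, 2:3, 3:1, 5:2, 6:2.
Sum = 1 + 3 + 1 + 2 + 2 = 9.

9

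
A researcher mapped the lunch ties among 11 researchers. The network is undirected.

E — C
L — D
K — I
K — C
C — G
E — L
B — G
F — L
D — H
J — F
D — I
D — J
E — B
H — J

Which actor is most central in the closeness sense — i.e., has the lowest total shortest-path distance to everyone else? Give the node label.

L

Farness (sum of distances to all others) for each node — B:27, C:23, D:20, E:20, F:25, G:30, H:27, I:23, J:26, K:24, L:19.
The smallest farness is 19, for L, so L has the highest closeness.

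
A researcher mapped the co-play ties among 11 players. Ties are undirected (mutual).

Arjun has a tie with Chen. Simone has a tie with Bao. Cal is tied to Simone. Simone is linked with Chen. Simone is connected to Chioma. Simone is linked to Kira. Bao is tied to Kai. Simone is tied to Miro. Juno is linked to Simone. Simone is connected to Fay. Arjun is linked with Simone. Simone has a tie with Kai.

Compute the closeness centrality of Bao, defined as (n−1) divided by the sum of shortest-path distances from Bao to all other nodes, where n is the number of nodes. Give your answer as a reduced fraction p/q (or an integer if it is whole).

Distances from Bao: Arjun:2, Cal:2, Chen:2, Chioma:2, Fay:2, Juno:2, Kai:1, Kira:2, Miro:2, Simone:1. Sum = 18.
n = 11, so closeness = 10/18 = 5/9.

5/9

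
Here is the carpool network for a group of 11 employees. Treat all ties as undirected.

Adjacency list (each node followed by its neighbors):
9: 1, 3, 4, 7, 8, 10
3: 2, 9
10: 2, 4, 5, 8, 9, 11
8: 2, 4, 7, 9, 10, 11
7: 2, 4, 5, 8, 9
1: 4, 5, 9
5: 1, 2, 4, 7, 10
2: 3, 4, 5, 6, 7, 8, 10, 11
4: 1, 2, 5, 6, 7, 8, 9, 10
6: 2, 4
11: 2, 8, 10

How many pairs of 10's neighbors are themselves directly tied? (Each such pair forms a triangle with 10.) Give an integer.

10's neighbors: 2, 4, 5, 8, 9, and 11.
Neighbor pairs that are themselves tied: 10–2–4; 10–2–5; 10–2–8; 10–2–11; 10–4–5; 10–4–8; 10–4–9; 10–8–9; 10–8–11. Each forms one triangle with 10, for 9 in total.

9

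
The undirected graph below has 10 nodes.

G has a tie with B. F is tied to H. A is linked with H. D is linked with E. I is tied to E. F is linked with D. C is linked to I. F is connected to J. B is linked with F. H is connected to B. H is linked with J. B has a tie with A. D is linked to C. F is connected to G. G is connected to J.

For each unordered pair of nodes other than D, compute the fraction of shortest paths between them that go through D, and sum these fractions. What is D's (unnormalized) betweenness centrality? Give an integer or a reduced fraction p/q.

37/2

Pairs whose geodesics pass through D — F–C: 1; F–I: 2/2; F–E: 1; J–C: 1; J–I: 2/2; J–E: 1; A–C: 2/2; A–I: 4/4; A–E: 2/2; H–C: 1; H–I: 2/2; H–E: 1; B–C: 1; B–I: 2/2 … (+5 more pairs).
All other pairs contribute 0.
Summing the contributions gives betweenness(D) = 37/2.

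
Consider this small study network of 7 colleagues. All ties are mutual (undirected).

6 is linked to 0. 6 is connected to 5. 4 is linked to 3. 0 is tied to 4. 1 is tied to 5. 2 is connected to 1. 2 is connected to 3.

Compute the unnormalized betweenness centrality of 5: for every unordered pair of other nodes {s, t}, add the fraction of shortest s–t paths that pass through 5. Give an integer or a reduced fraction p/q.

Pairs whose geodesics pass through 5 — 6–1: 1; 6–2: 1; 1–0: 1.
All other pairs contribute 0.
Summing the contributions gives betweenness(5) = 3.

3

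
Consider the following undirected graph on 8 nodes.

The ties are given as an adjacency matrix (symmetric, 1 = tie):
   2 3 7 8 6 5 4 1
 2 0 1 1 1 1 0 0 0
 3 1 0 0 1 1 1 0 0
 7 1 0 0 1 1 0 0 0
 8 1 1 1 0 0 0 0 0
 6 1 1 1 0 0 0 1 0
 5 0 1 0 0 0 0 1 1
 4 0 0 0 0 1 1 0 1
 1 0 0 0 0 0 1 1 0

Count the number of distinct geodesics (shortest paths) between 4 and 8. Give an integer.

The shortest distance is 3. The length-3 paths are: 4–6–2–8; 4–6–3–8; 4–5–3–8; 4–6–7–8.
That gives 4 distinct shortest paths.

4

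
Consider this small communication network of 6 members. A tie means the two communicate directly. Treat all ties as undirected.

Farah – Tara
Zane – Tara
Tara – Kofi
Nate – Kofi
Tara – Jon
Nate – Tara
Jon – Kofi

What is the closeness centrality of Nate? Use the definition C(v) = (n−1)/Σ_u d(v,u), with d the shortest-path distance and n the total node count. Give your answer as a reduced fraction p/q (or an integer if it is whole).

5/8

Distances from Nate: Farah:2, Jon:2, Kofi:1, Tara:1, Zane:2. Sum = 8.
n = 6, so closeness = 5/8.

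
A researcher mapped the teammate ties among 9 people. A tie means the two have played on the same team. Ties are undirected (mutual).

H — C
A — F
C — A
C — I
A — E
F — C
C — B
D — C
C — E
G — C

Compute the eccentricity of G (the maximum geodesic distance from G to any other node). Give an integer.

Distances from G: A:2, B:2, C:1, D:2, E:2, F:2, H:2, I:2.
The largest is 2 (to A, B, E, D, F, I, and H), so the eccentricity of G is 2.

2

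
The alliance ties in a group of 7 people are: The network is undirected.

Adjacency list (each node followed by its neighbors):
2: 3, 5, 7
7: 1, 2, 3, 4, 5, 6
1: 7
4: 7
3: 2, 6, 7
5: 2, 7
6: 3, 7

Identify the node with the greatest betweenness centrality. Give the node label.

Unnormalized betweenness of each node: 1:0, 2:1/2, 3:1/2, 4:0, 5:0, 6:0, 7:11.
7 has the largest value, 11, making it the main broker — the node through which the most shortest paths run.

7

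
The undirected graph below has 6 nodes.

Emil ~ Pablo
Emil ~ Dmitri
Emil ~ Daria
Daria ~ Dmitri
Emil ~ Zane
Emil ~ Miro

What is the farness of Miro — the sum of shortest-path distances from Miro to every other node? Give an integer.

9

Distances from Miro: Daria:2, Dmitri:2, Emil:1, Pablo:2, Zane:2.
Sum = 2 + 2 + 1 + 2 + 2 = 9.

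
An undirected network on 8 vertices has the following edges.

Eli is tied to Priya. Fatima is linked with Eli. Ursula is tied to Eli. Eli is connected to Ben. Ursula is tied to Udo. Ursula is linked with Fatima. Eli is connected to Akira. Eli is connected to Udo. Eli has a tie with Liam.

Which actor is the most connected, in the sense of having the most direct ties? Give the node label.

Degrees — Akira:1, Ben:1, Eli:7, Fatima:2, Liam:1, Priya:1, Udo:2, Ursula:3.
The maximum is 7, attained only by Eli.

Eli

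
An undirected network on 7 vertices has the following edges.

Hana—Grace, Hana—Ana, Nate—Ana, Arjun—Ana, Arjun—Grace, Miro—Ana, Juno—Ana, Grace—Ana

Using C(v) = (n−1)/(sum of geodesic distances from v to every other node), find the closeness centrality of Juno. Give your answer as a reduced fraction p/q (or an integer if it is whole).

6/11

Distances from Juno: Ana:1, Arjun:2, Grace:2, Hana:2, Miro:2, Nate:2. Sum = 11.
n = 7, so closeness = 6/11.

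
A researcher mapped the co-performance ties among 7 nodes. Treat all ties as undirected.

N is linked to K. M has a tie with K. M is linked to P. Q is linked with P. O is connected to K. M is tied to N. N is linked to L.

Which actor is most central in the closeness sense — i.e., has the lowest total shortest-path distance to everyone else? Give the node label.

Farness (sum of distances to all others) for each node — K:10, L:15, M:9, N:10, O:15, P:12, Q:17.
The smallest farness is 9, for M, so M has the highest closeness.

M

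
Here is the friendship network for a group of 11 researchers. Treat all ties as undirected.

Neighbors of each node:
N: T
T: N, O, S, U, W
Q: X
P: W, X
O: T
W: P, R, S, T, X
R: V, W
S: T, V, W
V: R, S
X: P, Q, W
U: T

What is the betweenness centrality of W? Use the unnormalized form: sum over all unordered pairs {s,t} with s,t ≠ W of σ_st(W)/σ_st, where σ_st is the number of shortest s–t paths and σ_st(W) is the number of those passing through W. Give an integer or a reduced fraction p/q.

51/2

Pairs whose geodesics pass through W — X–O: 1; X–V: 2/2; X–R: 1; X–U: 1; X–S: 1; X–T: 1; X–N: 1; O–P: 1; O–R: 1; O–Q: 1; V–P: 2/2; V–Q: 2/2; P–R: 1; P–U: 1 … (+12 more pairs).
All other pairs contribute 0.
Summing the contributions gives betweenness(W) = 51/2.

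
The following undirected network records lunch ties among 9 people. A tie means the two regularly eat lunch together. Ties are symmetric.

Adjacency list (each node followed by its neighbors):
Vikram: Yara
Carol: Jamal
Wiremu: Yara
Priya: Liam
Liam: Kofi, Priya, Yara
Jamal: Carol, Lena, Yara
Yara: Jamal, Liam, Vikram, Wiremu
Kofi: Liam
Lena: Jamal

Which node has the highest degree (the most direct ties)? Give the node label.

Degrees — Carol:1, Jamal:3, Kofi:1, Lena:1, Liam:3, Priya:1, Vikram:1, Wiremu:1, Yara:4.
The maximum is 4, attained only by Yara.

Yara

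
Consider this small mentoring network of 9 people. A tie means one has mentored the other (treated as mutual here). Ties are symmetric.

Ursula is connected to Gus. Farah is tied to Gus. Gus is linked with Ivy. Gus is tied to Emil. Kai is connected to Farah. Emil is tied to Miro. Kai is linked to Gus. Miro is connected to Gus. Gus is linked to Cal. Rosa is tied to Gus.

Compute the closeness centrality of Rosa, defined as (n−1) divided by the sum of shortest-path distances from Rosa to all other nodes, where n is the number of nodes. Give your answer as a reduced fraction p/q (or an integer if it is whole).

8/15

Distances from Rosa: Cal:2, Emil:2, Farah:2, Gus:1, Ivy:2, Kai:2, Miro:2, Ursula:2. Sum = 15.
n = 9, so closeness = 8/15.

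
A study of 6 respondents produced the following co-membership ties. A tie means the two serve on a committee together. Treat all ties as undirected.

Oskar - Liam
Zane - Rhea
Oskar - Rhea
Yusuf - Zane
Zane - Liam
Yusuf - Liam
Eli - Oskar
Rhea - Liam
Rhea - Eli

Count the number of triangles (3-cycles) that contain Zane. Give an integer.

2

Zane's neighbors: Liam, Rhea, and Yusuf.
Neighbor pairs that are themselves tied: Zane–Liam–Rhea; Zane–Liam–Yusuf. Each forms one triangle with Zane, for 2 in total.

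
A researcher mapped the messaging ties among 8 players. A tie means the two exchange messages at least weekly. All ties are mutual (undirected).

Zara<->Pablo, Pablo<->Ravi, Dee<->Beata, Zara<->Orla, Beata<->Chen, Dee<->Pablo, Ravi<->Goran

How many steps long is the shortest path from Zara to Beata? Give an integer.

3

One shortest route is Zara – Pablo – Dee – Beata, which uses 3 edges, and at distance 2 from Zara we only reach {Dee, Ravi}, which does not include Beata. So d(Zara,Beata) = 3.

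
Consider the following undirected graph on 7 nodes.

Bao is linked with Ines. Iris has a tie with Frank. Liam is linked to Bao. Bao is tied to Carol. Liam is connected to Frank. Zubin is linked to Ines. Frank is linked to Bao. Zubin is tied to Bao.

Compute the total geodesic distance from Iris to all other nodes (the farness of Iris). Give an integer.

Distances from Iris: Bao:2, Carol:3, Frank:1, Ines:3, Liam:2, Zubin:3.
Sum = 2 + 3 + 1 + 3 + 2 + 3 = 14.

14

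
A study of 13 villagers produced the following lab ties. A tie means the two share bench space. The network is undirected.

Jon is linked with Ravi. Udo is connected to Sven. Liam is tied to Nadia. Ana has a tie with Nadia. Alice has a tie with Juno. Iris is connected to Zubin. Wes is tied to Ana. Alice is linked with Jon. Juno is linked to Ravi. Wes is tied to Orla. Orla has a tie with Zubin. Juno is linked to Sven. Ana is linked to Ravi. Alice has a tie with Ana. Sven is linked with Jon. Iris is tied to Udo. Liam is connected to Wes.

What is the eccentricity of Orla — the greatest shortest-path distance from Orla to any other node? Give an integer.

4

Distances from Orla: Alice:3, Ana:2, Iris:2, Jon:4, Juno:4, Liam:2, Nadia:3, Ravi:3, Sven:4, Udo:3, Wes:1, Zubin:1.
The largest is 4 (to Sven, Juno, and Jon), so the eccentricity of Orla is 4.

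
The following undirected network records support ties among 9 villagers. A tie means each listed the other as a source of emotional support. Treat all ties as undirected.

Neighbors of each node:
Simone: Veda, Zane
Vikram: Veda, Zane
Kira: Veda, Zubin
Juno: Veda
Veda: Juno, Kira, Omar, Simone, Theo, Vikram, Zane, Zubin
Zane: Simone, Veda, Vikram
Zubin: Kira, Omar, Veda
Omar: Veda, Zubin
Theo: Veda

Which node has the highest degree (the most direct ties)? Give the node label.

Veda

Degrees — Juno:1, Kira:2, Omar:2, Simone:2, Theo:1, Veda:8, Vikram:2, Zane:3, Zubin:3.
The maximum is 8, attained only by Veda.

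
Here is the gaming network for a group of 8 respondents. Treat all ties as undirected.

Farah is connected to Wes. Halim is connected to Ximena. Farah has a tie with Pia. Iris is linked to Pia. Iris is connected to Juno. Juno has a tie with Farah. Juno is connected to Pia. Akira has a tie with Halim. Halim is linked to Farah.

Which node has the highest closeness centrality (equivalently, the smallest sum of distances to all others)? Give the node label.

Farness (sum of distances to all others) for each node — Akira:18, Farah:10, Halim:12, Iris:18, Juno:13, Pia:13, Wes:16, Ximena:18.
The smallest farness is 10, for Farah, so Farah has the highest closeness.

Farah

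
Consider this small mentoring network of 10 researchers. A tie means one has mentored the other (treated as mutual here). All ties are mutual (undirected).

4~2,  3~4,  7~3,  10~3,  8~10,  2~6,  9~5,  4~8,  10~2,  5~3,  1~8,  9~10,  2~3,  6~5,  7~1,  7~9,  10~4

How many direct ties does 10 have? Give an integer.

10 is directly tied to 2, 3, 4, 8, and 9. That is 5 neighbors, so the degree of 10 is 5.

5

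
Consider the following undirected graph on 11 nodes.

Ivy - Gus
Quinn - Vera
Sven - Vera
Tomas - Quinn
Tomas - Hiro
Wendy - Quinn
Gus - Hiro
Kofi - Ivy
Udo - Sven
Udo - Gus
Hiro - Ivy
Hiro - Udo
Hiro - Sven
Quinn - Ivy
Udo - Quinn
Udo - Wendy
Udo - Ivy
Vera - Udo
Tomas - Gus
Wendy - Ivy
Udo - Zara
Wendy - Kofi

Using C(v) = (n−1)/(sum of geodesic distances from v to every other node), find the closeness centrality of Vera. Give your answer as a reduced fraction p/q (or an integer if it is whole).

Distances from Vera: Gus:2, Hiro:2, Ivy:2, Kofi:3, Quinn:1, Sven:1, Tomas:2, Udo:1, Wendy:2, Zara:2. Sum = 18.
n = 11, so closeness = 10/18 = 5/9.

5/9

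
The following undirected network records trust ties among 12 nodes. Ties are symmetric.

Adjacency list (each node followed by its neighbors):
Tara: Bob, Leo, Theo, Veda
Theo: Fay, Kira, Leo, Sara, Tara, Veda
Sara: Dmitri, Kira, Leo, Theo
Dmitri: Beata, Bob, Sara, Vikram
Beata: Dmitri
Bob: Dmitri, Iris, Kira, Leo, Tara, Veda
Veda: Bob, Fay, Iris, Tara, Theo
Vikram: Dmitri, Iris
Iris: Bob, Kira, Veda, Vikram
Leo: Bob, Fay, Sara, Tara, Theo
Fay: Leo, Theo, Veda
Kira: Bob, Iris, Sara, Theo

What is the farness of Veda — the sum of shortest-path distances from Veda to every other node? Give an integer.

18

Distances from Veda: Beata:3, Bob:1, Dmitri:2, Fay:1, Iris:1, Kira:2, Leo:2, Sara:2, Tara:1, Theo:1, Vikram:2.
Sum = 3 + 1 + 2 + 1 + 1 + 2 + 2 + 2 + 1 + 1 + 2 = 18.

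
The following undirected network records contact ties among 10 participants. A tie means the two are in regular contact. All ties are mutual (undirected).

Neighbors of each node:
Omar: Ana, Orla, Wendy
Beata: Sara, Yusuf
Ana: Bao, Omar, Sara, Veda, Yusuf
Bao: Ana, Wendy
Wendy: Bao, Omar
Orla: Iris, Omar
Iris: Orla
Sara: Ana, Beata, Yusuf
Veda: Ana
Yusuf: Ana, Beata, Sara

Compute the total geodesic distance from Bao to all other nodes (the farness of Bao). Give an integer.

Distances from Bao: Ana:1, Beata:3, Iris:4, Omar:2, Orla:3, Sara:2, Veda:2, Wendy:1, Yusuf:2.
Sum = 1 + 3 + 4 + 2 + 3 + 2 + 2 + 1 + 2 = 20.

20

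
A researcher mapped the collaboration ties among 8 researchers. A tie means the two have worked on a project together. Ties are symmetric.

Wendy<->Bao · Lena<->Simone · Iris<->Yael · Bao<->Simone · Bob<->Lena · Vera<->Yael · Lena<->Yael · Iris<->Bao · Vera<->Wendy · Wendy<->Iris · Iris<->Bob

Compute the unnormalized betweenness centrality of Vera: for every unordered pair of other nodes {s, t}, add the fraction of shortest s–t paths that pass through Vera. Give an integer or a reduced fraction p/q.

3/4

Pairs whose geodesics pass through Vera — Wendy–Lena: 1/4; Wendy–Yael: 1/2.
All other pairs contribute 0.
Summing the contributions gives betweenness(Vera) = 3/4.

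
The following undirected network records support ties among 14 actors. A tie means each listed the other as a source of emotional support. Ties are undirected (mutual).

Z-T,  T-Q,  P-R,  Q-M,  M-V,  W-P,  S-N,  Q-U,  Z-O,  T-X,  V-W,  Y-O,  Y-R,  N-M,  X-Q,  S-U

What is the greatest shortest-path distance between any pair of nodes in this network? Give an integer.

Eccentricity of each node (its greatest distance to any other): M:5, N:6, O:5, P:5, Q:5, R:6, S:6, T:5, U:6, V:5, W:5, X:5, Y:6, Z:5.
The maximum eccentricity is 6, realized for instance by the pair U–R via U – Q – M – V – W – P – R. So the diameter is 6.

6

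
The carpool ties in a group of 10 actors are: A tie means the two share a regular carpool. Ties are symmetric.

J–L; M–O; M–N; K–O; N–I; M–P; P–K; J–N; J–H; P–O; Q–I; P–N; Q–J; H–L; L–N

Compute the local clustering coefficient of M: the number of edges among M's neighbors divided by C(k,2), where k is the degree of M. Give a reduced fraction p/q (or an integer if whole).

2/3

M's neighbors: N, O, and P (k = 3).
Possible neighbor pairs: C(3,2) = 3. Edges among them: N–P, O–P → e = 2.
Clustering(M) = 2/3.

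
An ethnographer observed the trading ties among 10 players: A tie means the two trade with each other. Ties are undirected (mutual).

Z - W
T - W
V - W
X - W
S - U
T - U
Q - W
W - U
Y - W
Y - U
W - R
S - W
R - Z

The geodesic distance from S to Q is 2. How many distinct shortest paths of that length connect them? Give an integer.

1

The shortest distance is 2, and the only length-2 path is S–W–Q. So there is exactly 1 shortest path.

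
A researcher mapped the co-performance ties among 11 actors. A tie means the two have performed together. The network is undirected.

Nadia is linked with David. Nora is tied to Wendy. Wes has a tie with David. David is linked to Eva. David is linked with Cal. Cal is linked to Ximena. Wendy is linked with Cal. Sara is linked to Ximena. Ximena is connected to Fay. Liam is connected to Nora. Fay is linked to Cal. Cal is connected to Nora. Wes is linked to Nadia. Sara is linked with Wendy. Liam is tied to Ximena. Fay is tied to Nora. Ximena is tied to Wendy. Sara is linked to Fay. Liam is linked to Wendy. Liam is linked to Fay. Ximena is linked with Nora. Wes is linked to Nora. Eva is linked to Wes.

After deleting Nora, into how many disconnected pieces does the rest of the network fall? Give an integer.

Nora's neighbors (Cal, Fay, Liam, Wendy, Wes, and Ximena) remain reachable from one another through other ties, so the rest of the network stays in one piece.

1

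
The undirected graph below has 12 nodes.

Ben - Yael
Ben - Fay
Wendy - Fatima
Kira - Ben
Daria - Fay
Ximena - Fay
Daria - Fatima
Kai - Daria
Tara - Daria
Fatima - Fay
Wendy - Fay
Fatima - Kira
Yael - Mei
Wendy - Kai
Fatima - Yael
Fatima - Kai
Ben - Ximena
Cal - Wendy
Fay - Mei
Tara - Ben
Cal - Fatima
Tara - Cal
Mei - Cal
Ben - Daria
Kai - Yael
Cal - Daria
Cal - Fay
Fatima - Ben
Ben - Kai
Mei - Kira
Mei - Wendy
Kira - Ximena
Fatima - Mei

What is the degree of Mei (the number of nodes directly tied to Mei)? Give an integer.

6

Mei is directly tied to Cal, Fatima, Fay, Kira, Wendy, and Yael. That is 6 neighbors, so the degree of Mei is 6.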